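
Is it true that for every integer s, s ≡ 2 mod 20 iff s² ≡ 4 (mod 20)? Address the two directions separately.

(⟹) Suppose s ≡ 2 mod 20. Write s = 20j + 2. Then (20j + 2)² = 400j² + 80j + 4 = 20(20j² + 4j) + 4, so s² ≡ 4 (mod 20).

(⟸) This fails: take s = 8. Then 8² = 64 ≡ 4 (mod 20), yet 8 ≡ 8 (mod 20), not 2.

Only the forward implication holds.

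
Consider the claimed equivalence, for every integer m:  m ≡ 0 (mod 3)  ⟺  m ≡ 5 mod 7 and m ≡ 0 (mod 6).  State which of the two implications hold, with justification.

Forward direction. This fails: m = 0 gives 0 ≡ 0 (mod 3) but 0 ≡ 0 (mod 7), so the conjunction on the right does not hold.

Converse. If m ≡ 5 (mod 7) and m ≡ 0 (mod 6), then by the Chinese remainder theorem m ≡ 12 (mod 42). Since 12 ≡ 0 (mod 3) and 3 ∣ 42, we get m ≡ 0 (mod 3).

Not equivalent: only (⇐) holds.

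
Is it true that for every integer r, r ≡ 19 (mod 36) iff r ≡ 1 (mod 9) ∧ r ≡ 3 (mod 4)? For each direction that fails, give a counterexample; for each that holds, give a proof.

(⟸) If r ≡ 1 (mod 9) and r ≡ 3 (mod 4), then by the Chinese remainder theorem r ≡ 19 (mod 36). This is exactly r ≡ 19 (mod 36).

(⟹) Suppose r ≡ 19 (mod 36); write r = 36j + 19. Since 9 ∣ 36, reducing mod 9 gives r ≡ 19 ≡ 1 (mod 9); since 4 ∣ 36, reducing mod 4 gives r ≡ 19 ≡ 3 (mod 4).

Both implications hold.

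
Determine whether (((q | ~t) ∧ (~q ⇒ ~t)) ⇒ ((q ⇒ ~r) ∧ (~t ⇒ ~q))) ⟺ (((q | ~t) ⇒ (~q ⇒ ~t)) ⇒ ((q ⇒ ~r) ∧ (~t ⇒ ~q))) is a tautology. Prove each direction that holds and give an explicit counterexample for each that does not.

(⟹) Assume the antecedent. If q is true, the antecedent forces (t = T, q = T, r = F), and the consequent holds there. If q is false, the consequent reduces to true regardless of the other variables. Either way the consequent holds.

(⟸) Assume the antecedent. If q is true, the antecedent forces (t = T, q = T, r = F), and the consequent holds there. If q is false, the consequent reduces to true regardless of the other variables. Either way the consequent holds.

The biconditional holds.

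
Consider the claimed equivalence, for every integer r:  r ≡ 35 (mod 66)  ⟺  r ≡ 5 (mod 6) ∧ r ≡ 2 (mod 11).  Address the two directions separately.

Equivalent; both directions hold.

(⟹) Suppose r ≡ 35 (mod 66); write r = 66j + 35. Since 6 ∣ 66, reducing mod 6 gives r ≡ 35 ≡ 5 (mod 6); since 11 ∣ 66, reducing mod 11 gives r ≡ 35 ≡ 2 (mod 11).

(⟸) Conversely, if r ≡ 5 (mod 6) and r ≡ 2 (mod 11), then by the Chinese remainder theorem r ≡ 35 (mod 66). This is exactly r ≡ 35 (mod 66).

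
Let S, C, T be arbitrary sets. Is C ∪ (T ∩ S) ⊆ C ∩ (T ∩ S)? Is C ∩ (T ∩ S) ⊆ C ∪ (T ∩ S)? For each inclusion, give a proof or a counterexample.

(⊇) Let x ∈ C ∩ (T ∩ S). Then x ∈ S ∩ C ∩ T, from which x ∈ C ∪ (T ∩ S).

(⊆) This inclusion fails. Take S = ∅, C = {1}, T = ∅; then 1 ∈ C ∪ (T ∩ S) but 1 ∉ C ∩ (T ∩ S).

The sets are not equal: only the reverse inclusion holds.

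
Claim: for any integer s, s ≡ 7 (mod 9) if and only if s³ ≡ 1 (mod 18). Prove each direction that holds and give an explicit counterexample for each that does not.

(⇒) fails and (⇐) fails.

(⟹) This fails: take s = 16. Then 16 ≡ 7 (mod 9), but 16³ = 4096 ≡ 10 (mod 18), not 1.

(⟸) This fails: take s = 1. Then 1³ = 1 ≡ 1 (mod 18), yet 1 ≡ 1 (mod 9), not 7.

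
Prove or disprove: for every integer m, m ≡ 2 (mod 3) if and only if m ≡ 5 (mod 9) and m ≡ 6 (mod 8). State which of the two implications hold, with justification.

(⇒) This fails: m = 2 gives 2 ≡ 2 (mod 3) but 2 ≡ 2 (mod 9), so the conjunction on the right does not hold.

(⇐) Conversely, if m ≡ 5 (mod 9) and m ≡ 6 (mod 8), then by the Chinese remainder theorem m ≡ 14 (mod 72). Since 14 ≡ 2 (mod 3) and 3 ∣ 72, we get m ≡ 2 (mod 3).

The forward direction fails; the converse holds.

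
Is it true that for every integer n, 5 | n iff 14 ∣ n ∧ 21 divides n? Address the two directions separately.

Both directions fail.

[⇒] This fails: take n = 5. Certainly 5 ∣ 5, but 14 ∤ 5.

[⇐] This fails: take n = 42. Both 14 ∣ 42 and 21 ∣ 42, yet 42 is not a multiple of 5 (since 42 = 8·5 + 2), so 5 ∤ 42.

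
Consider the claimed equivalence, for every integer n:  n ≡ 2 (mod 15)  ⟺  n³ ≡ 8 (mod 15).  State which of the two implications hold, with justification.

Equivalent; both directions hold.

(⟹) Suppose n ≡ 2 (mod 15). Write n = 15j + 2. Then (15j + 2)³ = 3375j³ + 1350j² + 180j + 8 = 15(225j³ + 90j² + 12j) + 8, so n³ ≡ 8 (mod 15).

(⟸) Conversely, suppose n³ ≡ 8 (mod 15). The only residue r in {0, …, 14} with r³ ≡ 8 (mod 15) is r = 2, so n ≡ 2 (mod 15).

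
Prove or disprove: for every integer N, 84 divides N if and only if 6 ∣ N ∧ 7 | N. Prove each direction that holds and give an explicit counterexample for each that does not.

Only the forward implication holds.

[⇐] This fails: take N = 42. Both 6 ∣ 42 and 7 ∣ 42, yet 42 is not a multiple of 84 (since 42 = 0·84 + 42), so 84 ∤ 42.

[⇒] If 84 ∣ N, write N = 84q. Since 84 = 14·6, N = 6·(14q), so 6 ∣ N; and since 84 = 12·7, N = 7·(12q), so 7 ∣ N.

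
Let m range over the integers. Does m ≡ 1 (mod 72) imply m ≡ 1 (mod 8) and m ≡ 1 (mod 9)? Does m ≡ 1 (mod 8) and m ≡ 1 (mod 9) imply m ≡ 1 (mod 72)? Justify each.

The biconditional holds.

(⟹) Suppose m ≡ 1 (mod 72); write m = 72j + 1. Since 8 ∣ 72, reducing mod 8 gives m ≡ 1 (mod 8); since 9 ∣ 72, reducing mod 9 gives m ≡ 1 (mod 9).

(⟸) Conversely, if m ≡ 1 (mod 8) and m ≡ 1 (mod 9), then by the Chinese remainder theorem m ≡ 1 (mod 72). This is exactly m ≡ 1 (mod 72).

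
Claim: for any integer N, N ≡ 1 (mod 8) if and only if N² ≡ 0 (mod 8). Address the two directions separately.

[⇒] This fails: take N = 1. Then 1 ≡ 1 (mod 8), but 1² = 1 ≡ 1 (mod 8), not 0.

[⇐] This fails: take N = 0. Then 0² = 0 ≡ 0 (mod 8), yet 0 ≡ 0 (mod 8), not 1.

Both directions fail.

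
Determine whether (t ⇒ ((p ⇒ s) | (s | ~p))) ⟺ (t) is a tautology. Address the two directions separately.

Forward direction. This fails. Under s = F, t = F, p = F, the left side is true but the right side is false.

Converse. This fails. Under s = F, t = T, p = T, the left side is false but the right side is true.

(⇒) fails and (⇐) fails.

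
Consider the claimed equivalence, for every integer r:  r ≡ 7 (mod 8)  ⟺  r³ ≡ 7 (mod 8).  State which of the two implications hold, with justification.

(⟸) Suppose r³ ≡ 7 (mod 8). The only residue r in {0, …, 7} with r³ ≡ 7 (mod 8) is r = 7, so r ≡ 7 (mod 8).

(⟹) Suppose r ≡ 7 (mod 8). Write r = 8j + 7. Then (8j + 7)³ = 512j³ + 1344j² + 1176j + 343 = 8(64j³ + 168j² + 147j + 42) + 7, so r³ ≡ 7 (mod 8).

Both implications hold.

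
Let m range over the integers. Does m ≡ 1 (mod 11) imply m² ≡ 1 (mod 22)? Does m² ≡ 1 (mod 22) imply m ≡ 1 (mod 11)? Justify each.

Neither implication holds.

(⇒) This fails: take m = 12. Then 12 ≡ 1 (mod 11), but 12² = 144 ≡ 12 (mod 22), not 1.

(⇐) This fails: take m = 21. Then 21² = 441 ≡ 1 (mod 22), yet 21 ≡ 10 (mod 11), not 1.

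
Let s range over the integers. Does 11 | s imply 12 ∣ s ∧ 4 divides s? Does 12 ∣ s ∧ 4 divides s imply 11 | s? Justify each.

Neither direction holds.

Forward direction. This fails: take s = 11. Certainly 11 ∣ 11, but 12 ∤ 11.

Converse. This fails: take s = 12. Both 12 ∣ 12 and 4 ∣ 12, yet 12 is not a multiple of 11 (since 12 = 1·11 + 1), so 11 ∤ 12.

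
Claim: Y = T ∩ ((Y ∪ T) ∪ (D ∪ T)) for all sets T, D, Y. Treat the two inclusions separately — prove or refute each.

(⟹) This inclusion fails. Take T = ∅, D = ∅, Y = {1}; then 1 ∈ Y but 1 ∉ T ∩ ((Y ∪ T) ∪ (D ∪ T)).

(⟸) This inclusion fails. Take T = {1}, D = ∅, Y = ∅; then 1 ∈ T ∩ ((Y ∪ T) ∪ (D ∪ T)) but 1 ∉ Y.

(⊆) fails and (⊇) fails.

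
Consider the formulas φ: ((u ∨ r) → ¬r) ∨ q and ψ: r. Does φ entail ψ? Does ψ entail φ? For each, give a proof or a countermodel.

Neither direction holds.

(⟹) This fails. Under u = F, q = F, r = F, the left side is true but the right side is false.

(⟸) This fails. Under u = F, q = F, r = T, the left side is false but the right side is true.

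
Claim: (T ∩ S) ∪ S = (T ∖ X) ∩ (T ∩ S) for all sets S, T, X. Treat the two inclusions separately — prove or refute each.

(⊆) fails; (⊇) holds.

(⟹) This inclusion fails. Take S = {1}, T = ∅, X = ∅; then 1 ∈ (T ∩ S) ∪ S but 1 ∉ (T ∖ X) ∩ (T ∩ S).

(⟸) Let x ∈ (T ∖ X) ∩ (T ∩ S). Then x ∈ S ∩ T and x ∉ X, from which x ∈ (T ∩ S) ∪ S.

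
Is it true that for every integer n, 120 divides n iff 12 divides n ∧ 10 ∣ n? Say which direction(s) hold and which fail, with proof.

Not equivalent: only (⇒) holds.

(⟹) If 120 ∣ n, write n = 120q. Since 120 = 10·12, n = 12·(10q), so 12 ∣ n; and since 120 = 12·10, n = 10·(12q), so 10 ∣ n.

(⟸) This fails: take n = 60. Both 12 ∣ 60 and 10 ∣ 60, yet 60 is not a multiple of 120 (since 60 = 0·120 + 60), so 120 ∤ 60.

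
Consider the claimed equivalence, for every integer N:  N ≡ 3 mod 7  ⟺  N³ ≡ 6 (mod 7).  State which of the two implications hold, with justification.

The forward direction holds; the converse fails.

Forward direction. Suppose N ≡ 3 mod 7. Write N = 7j + 3. Then (7j + 3)³ = 343j³ + 441j² + 189j + 27 = 7(49j³ + 63j² + 27j + 3) + 6, so N³ ≡ 6 (mod 7).

Converse. This fails: take N = 5. Then 5³ = 125 ≡ 6 (mod 7), yet 5 ≡ 5 (mod 7), not 3.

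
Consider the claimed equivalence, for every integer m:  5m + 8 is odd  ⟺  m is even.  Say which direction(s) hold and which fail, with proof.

Forward direction. This fails: m = 1 gives 5m + 8 = 13, which is odd, but 1 is odd, not even.

Converse. This also fails: m = 6 is even, but 5m + 8 = 38 is even, not odd.

Neither direction holds.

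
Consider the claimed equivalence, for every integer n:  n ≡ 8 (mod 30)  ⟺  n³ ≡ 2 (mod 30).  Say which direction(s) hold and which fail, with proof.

Both directions hold; the statement is true.

(→) Suppose n ≡ 8 (mod 30). Write n = 30j + 8. Then (30j + 8)³ = 27000j³ + 21600j² + 5760j + 512 = 30(900j³ + 720j² + 192j + 17) + 2, so n³ ≡ 2 (mod 30).

(←) Conversely, suppose n³ ≡ 2 (mod 30). The only residue r in {0, …, 29} with r³ ≡ 2 (mod 30) is r = 8, so n ≡ 8 (mod 30).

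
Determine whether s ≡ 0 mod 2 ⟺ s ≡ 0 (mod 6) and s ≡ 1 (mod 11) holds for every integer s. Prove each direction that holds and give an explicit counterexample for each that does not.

Only the reverse direction holds.

(⟹) This fails: s = 0 gives 0 ≡ 0 (mod 2) but 0 ≡ 0 (mod 11), so the conjunction on the right does not hold.

(⟸) Conversely, if s ≡ 0 (mod 6) and s ≡ 1 (mod 11), then by the Chinese remainder theorem s ≡ 12 (mod 66). Since 12 ≡ 0 (mod 2) and 2 ∣ 66, we get s ≡ 0 (mod 2).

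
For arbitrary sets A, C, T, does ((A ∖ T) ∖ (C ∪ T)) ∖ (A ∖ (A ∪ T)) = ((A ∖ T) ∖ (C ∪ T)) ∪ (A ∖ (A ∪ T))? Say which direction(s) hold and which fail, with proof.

Both inclusions hold; the sets are equal.

(⊆) Let x ∈ ((A ∖ T) ∖ (C ∪ T)) ∖ (A ∖ (A ∪ T)). Then x ∈ A and x ∉ C, T, from which x ∈ ((A ∖ T) ∖ (C ∪ T)) ∪ (A ∖ (A ∪ T)).

(⊇) Let x ∈ ((A ∖ T) ∖ (C ∪ T)) ∪ (A ∖ (A ∪ T)). Then x ∈ A and x ∉ C, T, from which x ∈ ((A ∖ T) ∖ (C ∪ T)) ∖ (A ∖ (A ∪ T)).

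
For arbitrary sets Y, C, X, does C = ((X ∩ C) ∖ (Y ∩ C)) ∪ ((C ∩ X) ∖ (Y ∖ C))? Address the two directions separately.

Only the reverse inclusion holds.

Forward inclusion. This inclusion fails. Take Y = ∅, C = {1}, X = ∅; then 1 ∈ C but 1 ∉ ((X ∩ C) ∖ (Y ∩ C)) ∪ ((C ∩ X) ∖ (Y ∖ C)).

Reverse inclusion. Let x ∈ ((X ∩ C) ∖ (Y ∩ C)) ∪ ((C ∩ X) ∖ (Y ∖ C)). Then either x ∈ C ∩ X and x ∉ Y; or x ∈ Y ∩ C ∩ X. In each case x ∈ C, so ((X ∩ C) ∖ (Y ∩ C)) ∪ ((C ∩ X) ∖ (Y ∖ C)) ⊆ C.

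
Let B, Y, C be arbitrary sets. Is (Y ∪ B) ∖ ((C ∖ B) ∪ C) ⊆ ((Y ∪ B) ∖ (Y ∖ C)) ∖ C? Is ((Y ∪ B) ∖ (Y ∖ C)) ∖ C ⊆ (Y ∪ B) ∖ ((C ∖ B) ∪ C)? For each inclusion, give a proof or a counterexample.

Only the reverse inclusion holds.

Reverse inclusion. Let x ∈ ((Y ∪ B) ∖ (Y ∖ C)) ∖ C. Then x ∈ B and x ∉ Y, C, from which x ∈ (Y ∪ B) ∖ ((C ∖ B) ∪ C).

Forward inclusion. This inclusion fails. Take B = ∅, Y = {1}, C = ∅; then 1 ∈ (Y ∪ B) ∖ ((C ∖ B) ∪ C) but 1 ∉ ((Y ∪ B) ∖ (Y ∖ C)) ∖ C.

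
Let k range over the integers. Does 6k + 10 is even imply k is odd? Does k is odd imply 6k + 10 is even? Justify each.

(⇒) fails; (⇐) holds.

Converse. Suppose k is odd. Since 6 is even, 6k is even for every k, so 6k + 10 has the same parity as 10, which is even. Hence 6k + 10 is even.

Forward direction. This fails: take k = 4. Then 6k + 10 = 34, which is even, yet k = 4 is even, not odd.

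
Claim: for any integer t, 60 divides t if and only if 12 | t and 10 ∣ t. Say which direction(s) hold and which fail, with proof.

Equivalent; both directions hold.

(→) If 60 ∣ t, write t = 60q. Since 60 = 5·12, t = 12·(5q), so 12 ∣ t; and since 60 = 6·10, t = 10·(6q), so 10 ∣ t.

(←) Suppose 12 ∣ t and 10 ∣ t. Any common multiple of 12 and 10 is a multiple of their lcm; here lcm(12, 10) = 12·10/gcd(12, 10) = 120/2 = 60, so 60 ∣ t.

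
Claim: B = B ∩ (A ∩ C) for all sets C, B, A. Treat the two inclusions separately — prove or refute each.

Only the reverse inclusion holds.

(⊇) Let x ∈ B ∩ (A ∩ C). Then x ∈ C ∩ B ∩ A, from which x ∈ B.

(⊆) This inclusion fails. Take C = ∅, B = {1}, A = ∅; then 1 ∈ B but 1 ∉ B ∩ (A ∩ C).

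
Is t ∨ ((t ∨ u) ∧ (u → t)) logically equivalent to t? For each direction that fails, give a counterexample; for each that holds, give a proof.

(←) Assume the antecedent. If u is true, the antecedent forces (u = T, t = T), and t ∨ ((t ∨ u) ∧ (u → t)) holds there. If u is false, the antecedent forces (u = F, t = T), and t ∨ ((t ∨ u) ∧ (u → t)) holds there. Either way t ∨ ((t ∨ u) ∧ (u → t)) holds.

(→) Assume the antecedent. If u is true, the antecedent forces (u = T, t = T), and t holds there. If u is false, the antecedent forces (u = F, t = T), and t holds there. Either way t holds.

The biconditional holds.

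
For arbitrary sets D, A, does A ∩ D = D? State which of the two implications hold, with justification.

Only the forward inclusion holds.

(⊇) This inclusion fails. Take D = {1}, A = ∅; then 1 ∈ D but 1 ∉ A ∩ D.

(⊆) Let x ∈ A ∩ D. Then x ∈ D ∩ A, from which x ∈ D.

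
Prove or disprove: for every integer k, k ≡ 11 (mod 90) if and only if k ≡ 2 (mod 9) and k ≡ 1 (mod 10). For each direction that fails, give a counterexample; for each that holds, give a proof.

[⇒] Suppose k ≡ 11 (mod 90); write k = 90j + 11. Since 9 ∣ 90, reducing mod 9 gives k ≡ 11 ≡ 2 (mod 9); since 10 ∣ 90, reducing mod 10 gives k ≡ 11 ≡ 1 (mod 10).

[⇐] Conversely, if k ≡ 2 (mod 9) and k ≡ 1 (mod 10), then by the Chinese remainder theorem k ≡ 11 (mod 90). This is exactly k ≡ 11 (mod 90).

Both directions hold.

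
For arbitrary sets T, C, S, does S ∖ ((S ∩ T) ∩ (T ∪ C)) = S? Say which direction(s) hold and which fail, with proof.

The sets are not equal: only the forward inclusion holds.

(⊆) Let x ∈ S ∖ ((S ∩ T) ∩ (T ∪ C)). Then either x ∈ S and x ∉ T, C; or x ∈ C ∩ S and x ∉ T. In each case x ∈ S, so S ∖ ((S ∩ T) ∩ (T ∪ C)) ⊆ S.

(⊇) This inclusion fails. Take T = {1}, C = ∅, S = {1}; then 1 ∈ S but 1 ∉ S ∖ ((S ∩ T) ∩ (T ∪ C)).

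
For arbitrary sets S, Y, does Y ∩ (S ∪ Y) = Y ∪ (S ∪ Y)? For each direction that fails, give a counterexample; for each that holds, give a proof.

(⊆) Let x ∈ Y ∩ (S ∪ Y). Then either x ∈ Y and x ∉ S; or x ∈ S ∩ Y. In each case x ∈ Y ∪ (S ∪ Y), so Y ∩ (S ∪ Y) ⊆ Y ∪ (S ∪ Y).

(⊇) This inclusion fails. Take S = {1}, Y = ∅; then 1 ∈ Y ∪ (S ∪ Y) but 1 ∉ Y ∩ (S ∪ Y).

(⊆) holds; (⊇) fails.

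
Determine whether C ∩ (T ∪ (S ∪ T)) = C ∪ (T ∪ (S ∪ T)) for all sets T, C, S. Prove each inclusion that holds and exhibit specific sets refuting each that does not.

(⊆) holds; (⊇) fails.

(⟹) Let x ∈ C ∩ (T ∪ (S ∪ T)). Then either x ∈ T ∩ C and x ∉ S; or x ∈ C ∩ S and x ∉ T; or x ∈ T ∩ C ∩ S. In each case x ∈ C ∪ (T ∪ (S ∪ T)), so C ∩ (T ∪ (S ∪ T)) ⊆ C ∪ (T ∪ (S ∪ T)).

(⟸) This inclusion fails. Take T = {1}, C = ∅, S = ∅; then 1 ∈ C ∪ (T ∪ (S ∪ T)) but 1 ∉ C ∩ (T ∪ (S ∪ T)).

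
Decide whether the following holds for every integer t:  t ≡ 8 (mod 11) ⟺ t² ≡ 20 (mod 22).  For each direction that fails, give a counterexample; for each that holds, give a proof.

(→) This fails: take t = 19. Then 19 ≡ 8 (mod 11), but 19² = 361 ≡ 9 (mod 22), not 20.

(←) This fails: take t = 14. Then 14² = 196 ≡ 20 (mod 22), yet 14 ≡ 3 (mod 11), not 8.

(⇒) fails and (⇐) fails.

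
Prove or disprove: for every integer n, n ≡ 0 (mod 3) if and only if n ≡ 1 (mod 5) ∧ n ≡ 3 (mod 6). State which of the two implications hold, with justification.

Not equivalent: only (⇐) holds.

Forward direction. This fails: n = 0 gives 0 ≡ 0 (mod 3) but 0 ≡ 0 (mod 5), so the conjunction on the right does not hold.

Converse. If n ≡ 1 (mod 5) and n ≡ 3 (mod 6), then by the Chinese remainder theorem n ≡ 21 (mod 30). Since 21 ≡ 0 (mod 3) and 3 ∣ 30, we get n ≡ 0 (mod 3).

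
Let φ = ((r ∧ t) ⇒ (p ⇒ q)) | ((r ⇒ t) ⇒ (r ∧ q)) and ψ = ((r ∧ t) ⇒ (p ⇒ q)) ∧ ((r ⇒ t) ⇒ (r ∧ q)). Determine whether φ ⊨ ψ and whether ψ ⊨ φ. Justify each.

[⇒] This fails. Under p = F, q = F, t = F, r = F, the left side is true but the right side is false.

[⇐] Assume the antecedent. If q is true, the consequent reduces to true regardless of the other variables. If q is false, the antecedent forces (p = F, q = F, t = F, r = T) or (p = T, q = F, t = F, r = T), and the consequent holds there. Either way the consequent holds.

Only the reverse direction holds.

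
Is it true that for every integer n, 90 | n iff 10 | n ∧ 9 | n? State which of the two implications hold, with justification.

Both directions hold; the statement is true.

(⇐) Suppose 10 ∣ n and 9 ∣ n. Any common multiple of 10 and 9 is a multiple of their lcm; here gcd(10, 9) = 1, so lcm(10, 9) = 10·9 = 90, so 90 ∣ n.

(⇒) If 90 ∣ n, write n = 90q. Since 90 = 9·10, n = 10·(9q), so 10 ∣ n; and since 90 = 10·9, n = 9·(10q), so 9 ∣ n.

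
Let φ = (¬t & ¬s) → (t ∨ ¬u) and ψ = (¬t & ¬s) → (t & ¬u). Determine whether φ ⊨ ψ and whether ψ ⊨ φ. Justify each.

(⇒) fails; (⇐) holds.

(⇒) This fails. Under t = F, u = F, s = F, the left side is true but the right side is false.

(⇐) Assume the antecedent. If t is true, (¬t & ¬s) → (t ∨ ¬u) reduces to true regardless of the other variables. If t is false, the antecedent forces (t = F, u = F, s = T) or (t = F, u = T, s = T), and (¬t & ¬s) → (t ∨ ¬u) holds there. Either way (¬t & ¬s) → (t ∨ ¬u) holds.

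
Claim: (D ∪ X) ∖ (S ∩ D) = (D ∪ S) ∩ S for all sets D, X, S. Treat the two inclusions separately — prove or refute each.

(⟹) This inclusion fails. Take D = {1}, X = ∅, S = ∅; then 1 ∈ (D ∪ X) ∖ (S ∩ D) but 1 ∉ (D ∪ S) ∩ S.

(⟸) This inclusion fails. Take D = ∅, X = ∅, S = {1}; then 1 ∈ (D ∪ S) ∩ S but 1 ∉ (D ∪ X) ∖ (S ∩ D).

Neither inclusion holds.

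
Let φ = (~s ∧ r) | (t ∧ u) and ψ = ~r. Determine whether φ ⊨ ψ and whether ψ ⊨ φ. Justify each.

[⇒] This fails. Under t = F, r = T, s = F, u = F, the left side is true but the right side is false.

[⇐] This fails. Under t = F, r = F, s = F, u = F, the left side is false but the right side is true.

Both directions fail.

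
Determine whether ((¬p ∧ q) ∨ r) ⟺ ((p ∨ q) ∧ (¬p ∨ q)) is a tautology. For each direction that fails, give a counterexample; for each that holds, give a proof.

(⟹) This fails. Under p = F, r = T, q = F, the left side is true but the right side is false.

(⟸) This fails. Under p = T, r = F, q = T, the left side is false but the right side is true.

Both directions fail.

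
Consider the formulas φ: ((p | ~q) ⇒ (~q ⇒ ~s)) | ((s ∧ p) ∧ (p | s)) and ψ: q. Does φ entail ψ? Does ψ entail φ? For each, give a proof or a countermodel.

(⇒) This fails. Under q = F, s = F, p = F, the left side is true but the right side is false.

(⇐) Assume the antecedent. If q is true, the consequent reduces to true regardless of the other variables. If q is false, the antecedent cannot hold. Either way the consequent holds.

The forward direction fails; the converse holds.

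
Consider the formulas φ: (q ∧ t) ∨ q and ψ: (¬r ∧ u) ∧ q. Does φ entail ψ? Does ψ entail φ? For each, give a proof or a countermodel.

The forward direction fails; the converse holds.

(⇒) This fails. Under q = T, r = F, t = F, u = F, the left side is true but the right side is false.

(⇐) Assume the antecedent. If q is true, (q ∧ t) ∨ q reduces to true regardless of the other variables. If q is false, the antecedent cannot hold. Either way (q ∧ t) ∨ q holds.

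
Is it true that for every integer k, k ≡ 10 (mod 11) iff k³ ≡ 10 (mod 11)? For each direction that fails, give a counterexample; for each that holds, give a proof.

(⇒) Suppose k ≡ 10 (mod 11). Write k = 11j + 10. Then (11j + 10)³ = 1331j³ + 3630j² + 3300j + 1000 = 11(121j³ + 330j² + 300j + 90) + 10, so k³ ≡ 10 (mod 11).

(⇐) For the converse, argue contrapositively. If k ≢ 10 (mod 11), then k is congruent to one of 0, 1, 2, 3, 4, 5, 6, 7, 8, 9 modulo 11, and these give k³ ≡ 0, 1, 8, 5, 9, 4, 7, 2, 6, 3 respectively — never 10.

Both directions hold.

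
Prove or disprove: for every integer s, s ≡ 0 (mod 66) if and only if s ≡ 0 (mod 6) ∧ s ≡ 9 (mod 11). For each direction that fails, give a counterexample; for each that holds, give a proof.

Neither direction holds.

(⇒) This fails: s = 0 gives 0 ≡ 0 (mod 66) but 0 ≡ 0 (mod 11), so the conjunction on the right does not hold.

(⇐) This fails: s = 42 satisfies both congruences on the right (42 ≡ 0 mod 6 and 42 ≡ 9 mod 11) yet 42 ≡ 42 (mod 66), not 0.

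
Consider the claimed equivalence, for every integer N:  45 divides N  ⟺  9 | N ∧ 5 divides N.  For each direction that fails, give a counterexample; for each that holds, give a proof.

(⇐) Suppose 9 ∣ N and 5 ∣ N. Any common multiple of 9 and 5 is a multiple of their lcm; here gcd(9, 5) = 1, so lcm(9, 5) = 9·5 = 45, so 45 ∣ N.

(⇒) If 45 ∣ N, write N = 45q. Since 45 = 5·9, N = 9·(5q), so 9 ∣ N; and since 45 = 9·5, N = 5·(9q), so 5 ∣ N.

Equivalent; both directions hold.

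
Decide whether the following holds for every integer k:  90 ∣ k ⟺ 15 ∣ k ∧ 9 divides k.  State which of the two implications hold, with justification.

(⇒) holds; (⇐) fails.

(⟹) If 90 ∣ k, write k = 90q. Since 90 = 6·15, k = 15·(6q), so 15 ∣ k; and since 90 = 10·9, k = 9·(10q), so 9 ∣ k.

(⟸) This fails: take k = 45. Both 15 ∣ 45 and 9 ∣ 45, yet 45 is not a multiple of 90 (since 45 = 0·90 + 45), so 90 ∤ 45.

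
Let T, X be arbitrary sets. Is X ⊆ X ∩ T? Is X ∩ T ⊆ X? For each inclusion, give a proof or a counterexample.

(⊆) fails; (⊇) holds.

(⟸) Let x ∈ X ∩ T. Then x ∈ T ∩ X, from which x ∈ X.

(⟹) This inclusion fails. Take T = ∅, X = {1}; then 1 ∈ X but 1 ∉ X ∩ T.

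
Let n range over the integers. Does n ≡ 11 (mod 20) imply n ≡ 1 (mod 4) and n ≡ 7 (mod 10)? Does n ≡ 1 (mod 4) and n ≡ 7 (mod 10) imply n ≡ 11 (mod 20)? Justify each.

[⇒] This fails: n = 11 gives 11 ≡ 11 (mod 20) but 11 ≡ 3 (mod 4), so the conjunction on the right does not hold.

[⇐] This fails: n = 17 satisfies both congruences on the right (17 ≡ 1 mod 4 and 17 ≡ 7 mod 10) yet 17 ≡ 17 (mod 20), not 11.

Neither direction holds.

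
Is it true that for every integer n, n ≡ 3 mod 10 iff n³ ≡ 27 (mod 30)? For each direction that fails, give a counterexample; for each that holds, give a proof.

Only the converse holds.

(⟹) This fails: take n = 13. Then 13 ≡ 3 (mod 10), but 13³ = 2197 ≡ 7 (mod 30), not 27.

(⟸) Conversely, the residues r modulo 30 with r³ ≡ 27 (mod 30) are exactly {3}, and each is ≡ 3 (mod 10).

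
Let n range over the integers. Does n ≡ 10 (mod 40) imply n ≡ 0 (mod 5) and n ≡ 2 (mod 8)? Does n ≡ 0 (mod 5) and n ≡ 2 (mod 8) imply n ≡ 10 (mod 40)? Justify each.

[⇐] If n ≡ 0 (mod 5) and n ≡ 2 (mod 8), then by the Chinese remainder theorem n ≡ 10 (mod 40). This is exactly n ≡ 10 (mod 40).

[⇒] Suppose n ≡ 10 (mod 40); write n = 40j + 10. Since 5 ∣ 40, reducing mod 5 gives n ≡ 10 ≡ 0 (mod 5); since 8 ∣ 40, reducing mod 8 gives n ≡ 10 ≡ 2 (mod 8).

Both directions hold.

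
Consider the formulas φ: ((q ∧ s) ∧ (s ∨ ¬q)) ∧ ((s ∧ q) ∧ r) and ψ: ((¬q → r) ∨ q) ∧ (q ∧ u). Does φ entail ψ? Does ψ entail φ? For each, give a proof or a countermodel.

[⇒] This fails. Under s = T, u = F, r = T, q = T, the left side is true but the right side is false.

[⇐] This fails. Under s = F, u = T, r = F, q = T, the left side is false but the right side is true.

Both directions fail.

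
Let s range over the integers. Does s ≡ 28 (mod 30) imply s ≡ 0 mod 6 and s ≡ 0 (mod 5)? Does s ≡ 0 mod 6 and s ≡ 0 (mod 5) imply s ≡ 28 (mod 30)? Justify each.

[⇒] This fails: s = 28 gives 28 ≡ 28 (mod 30) but 28 ≡ 4 (mod 6), so the conjunction on the right does not hold.

[⇐] This fails: s = 0 satisfies both congruences on the right (0 ≡ 0 mod 6 and 0 ≡ 0 mod 5) yet 0 ≡ 0 (mod 30), not 28.

(⇒) fails and (⇐) fails.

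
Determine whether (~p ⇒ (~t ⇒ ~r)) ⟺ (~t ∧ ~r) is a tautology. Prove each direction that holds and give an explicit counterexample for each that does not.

Only the converse holds.

(⟹) This fails. Under p = T, r = T, t = F, the left side is true but the right side is false.

(⟸) Assume the antecedent. If p is true, ~p ⇒ (~t ⇒ ~r) reduces to true regardless of the other variables. If p is false, the antecedent forces (p = F, r = F, t = F), and ~p ⇒ (~t ⇒ ~r) holds there. Either way ~p ⇒ (~t ⇒ ~r) holds.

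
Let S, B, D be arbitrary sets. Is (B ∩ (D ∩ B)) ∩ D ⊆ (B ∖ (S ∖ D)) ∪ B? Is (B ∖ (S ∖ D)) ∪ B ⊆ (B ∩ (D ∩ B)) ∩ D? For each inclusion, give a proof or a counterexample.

The sets are not equal: only the forward inclusion holds.

Forward inclusion. Let x ∈ (B ∩ (D ∩ B)) ∩ D. Then either x ∈ B ∩ D and x ∉ S; or x ∈ S ∩ B ∩ D. In each case x ∈ (B ∖ (S ∖ D)) ∪ B, so (B ∩ (D ∩ B)) ∩ D ⊆ (B ∖ (S ∖ D)) ∪ B.

Reverse inclusion. This inclusion fails. Take S = ∅, B = {1}, D = ∅; then 1 ∈ (B ∖ (S ∖ D)) ∪ B but 1 ∉ (B ∩ (D ∩ B)) ∩ D.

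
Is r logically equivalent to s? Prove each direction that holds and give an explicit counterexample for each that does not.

(⇒) This fails. Under s = F, r = T, the left side is true but the right side is false.

(⇐) This fails. Under s = T, r = F, the left side is false but the right side is true.

Neither direction holds.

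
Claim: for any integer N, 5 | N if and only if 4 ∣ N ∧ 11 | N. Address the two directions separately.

Neither implication holds.

Forward direction. This fails: take N = 5. Certainly 5 ∣ 5, but 4 ∤ 5.

Converse. This fails: take N = 44. Both 4 ∣ 44 and 11 ∣ 44, yet 44 is not a multiple of 5 (since 44 = 8·5 + 4), so 5 ∤ 44.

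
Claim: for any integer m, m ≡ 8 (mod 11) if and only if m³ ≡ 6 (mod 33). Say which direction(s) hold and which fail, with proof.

(⟹) This fails: take m = 8. Then 8 ≡ 8 (mod 11), but 8³ = 512 ≡ 17 (mod 33), not 6.

(⟸) Conversely, the residues r modulo 33 with r³ ≡ 6 (mod 33) are exactly {30}, and each is ≡ 8 (mod 11).

The forward direction fails; the converse holds.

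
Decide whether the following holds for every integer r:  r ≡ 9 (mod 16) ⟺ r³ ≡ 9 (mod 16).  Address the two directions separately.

(←) Suppose r³ ≡ 9 (mod 16). The only residue r in {0, …, 15} with r³ ≡ 9 (mod 16) is r = 9, so r ≡ 9 (mod 16).

(→) Suppose r ≡ 9 (mod 16). Write r = 16j + 9. Then (16j + 9)³ = 4096j³ + 6912j² + 3888j + 729 = 16(256j³ + 432j² + 243j + 45) + 9, so r³ ≡ 9 (mod 16).

The biconditional holds.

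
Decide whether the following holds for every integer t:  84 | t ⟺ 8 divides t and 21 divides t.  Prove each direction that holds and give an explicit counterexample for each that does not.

(→) This fails: take t = 84. Certainly 84 ∣ 84, but 8 ∤ 84.

(←) Suppose 8 ∣ t and 21 ∣ t. Any common multiple of 8 and 21 is a multiple of their lcm; here gcd(8, 21) = 1, so lcm(8, 21) = 8·21 = 168, so 168 ∣ t. Since 84 ∣ 168, it follows that 84 ∣ t.

Not equivalent: only (⇐) holds.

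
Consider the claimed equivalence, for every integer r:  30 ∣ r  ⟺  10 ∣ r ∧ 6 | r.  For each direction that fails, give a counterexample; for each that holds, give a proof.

Both directions hold; the statement is true.

(⇒) If 30 ∣ r, write r = 30q. Since 30 = 3·10, r = 10·(3q), so 10 ∣ r; and since 30 = 5·6, r = 6·(5q), so 6 ∣ r.

(⇐) Suppose 10 ∣ r and 6 ∣ r. Any common multiple of 10 and 6 is a multiple of their lcm; here lcm(10, 6) = 10·6/gcd(10, 6) = 60/2 = 30, so 30 ∣ r.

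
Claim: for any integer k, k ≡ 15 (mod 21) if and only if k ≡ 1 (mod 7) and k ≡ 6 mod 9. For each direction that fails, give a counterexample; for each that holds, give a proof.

(⟹) This fails: k = 57 gives 57 ≡ 15 (mod 21) but 57 ≡ 3 (mod 9), so the conjunction on the right does not hold.

(⟸) Conversely, if k ≡ 1 (mod 7) and k ≡ 6 (mod 9), then by the Chinese remainder theorem k ≡ 15 (mod 63). Since 15 ≡ 15 (mod 21) and 21 ∣ 63, we get k ≡ 15 (mod 21).

Only the reverse direction holds.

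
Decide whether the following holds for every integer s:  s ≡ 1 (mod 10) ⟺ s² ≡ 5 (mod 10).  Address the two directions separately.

Both directions fail.

(→) This fails: take s = 1. Then 1 ≡ 1 (mod 10), but 1² = 1 ≡ 1 (mod 10), not 5.

(←) This fails: take s = 5. Then 5² = 25 ≡ 5 (mod 10), yet 5 ≡ 5 (mod 10), not 1.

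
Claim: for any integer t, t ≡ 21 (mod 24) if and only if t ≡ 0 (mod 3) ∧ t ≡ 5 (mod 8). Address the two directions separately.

(→) Suppose t ≡ 21 (mod 24); write t = 24j + 21. Since 3 ∣ 24, reducing mod 3 gives t ≡ 21 ≡ 0 (mod 3); since 8 ∣ 24, reducing mod 8 gives t ≡ 21 ≡ 5 (mod 8).

(←) Conversely, if t ≡ 0 (mod 3) and t ≡ 5 (mod 8), then by the Chinese remainder theorem t ≡ 21 (mod 24). This is exactly t ≡ 21 (mod 24).

Equivalent; both directions hold.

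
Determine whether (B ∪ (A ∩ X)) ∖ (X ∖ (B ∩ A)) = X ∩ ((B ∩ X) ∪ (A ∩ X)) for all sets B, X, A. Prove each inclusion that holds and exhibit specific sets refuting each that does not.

(⊆) This inclusion fails. Take B = {1}, X = ∅, A = ∅; then 1 ∈ (B ∪ (A ∩ X)) ∖ (X ∖ (B ∩ A)) but 1 ∉ X ∩ ((B ∩ X) ∪ (A ∩ X)).

(⊇) This inclusion fails. Take B = {1}, X = {1}, A = ∅; then 1 ∈ X ∩ ((B ∩ X) ∪ (A ∩ X)) but 1 ∉ (B ∪ (A ∩ X)) ∖ (X ∖ (B ∩ A)).

Both inclusions fail.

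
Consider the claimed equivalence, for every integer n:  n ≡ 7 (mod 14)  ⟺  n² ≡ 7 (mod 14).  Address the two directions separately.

(→) Suppose n ≡ 7 (mod 14). Write n = 14j + 7. Then (14j + 7)² = 196j² + 196j + 49 = 14(14j² + 14j + 3) + 7, so n² ≡ 7 (mod 14).

(←) Conversely, suppose n² ≡ 7 (mod 14). The only residue r in {0, …, 13} with r² ≡ 7 (mod 14) is r = 7, so n ≡ 7 (mod 14).

Both directions hold.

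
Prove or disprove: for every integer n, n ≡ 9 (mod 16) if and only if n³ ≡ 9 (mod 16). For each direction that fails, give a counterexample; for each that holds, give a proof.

(⟸) Suppose n³ ≡ 9 (mod 16). The only residue r in {0, …, 15} with r³ ≡ 9 (mod 16) is r = 9, so n ≡ 9 (mod 16).

(⟹) Suppose n ≡ 9 (mod 16). Write n = 16j + 9. Then (16j + 9)³ = 4096j³ + 6912j² + 3888j + 729 = 16(256j³ + 432j² + 243j + 45) + 9, so n³ ≡ 9 (mod 16).

The biconditional holds.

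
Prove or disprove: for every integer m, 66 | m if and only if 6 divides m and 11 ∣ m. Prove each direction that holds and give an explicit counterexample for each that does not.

[⇒] If 66 ∣ m, write m = 66q. Since 66 = 11·6, m = 6·(11q), so 6 ∣ m; and since 66 = 6·11, m = 11·(6q), so 11 ∣ m.

[⇐] Suppose 6 ∣ m and 11 ∣ m. Any common multiple of 6 and 11 is a multiple of their lcm; here gcd(6, 11) = 1, so lcm(6, 11) = 6·11 = 66, so 66 ∣ m.

Both implications hold.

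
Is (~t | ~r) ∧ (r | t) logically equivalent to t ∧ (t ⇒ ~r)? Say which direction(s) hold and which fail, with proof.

(⟹) This fails. Under t = F, r = T, the left side is true but the right side is false.

(⟸) Assume the antecedent. If t is true, the antecedent forces (t = T, r = F), and (~t | ~r) ∧ (r | t) holds there. If t is false, the antecedent cannot hold. Either way (~t | ~r) ∧ (r | t) holds.

The forward direction fails; the converse holds.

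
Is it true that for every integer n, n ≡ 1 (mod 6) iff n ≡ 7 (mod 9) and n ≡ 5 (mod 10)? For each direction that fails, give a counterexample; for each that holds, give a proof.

[⇐] If n ≡ 7 (mod 9) and n ≡ 5 (mod 10), then by the Chinese remainder theorem n ≡ 25 (mod 90). Since 25 ≡ 1 (mod 6) and 6 ∣ 90, we get n ≡ 1 (mod 6).

[⇒] This fails: n = 1 gives 1 ≡ 1 (mod 6) but 1 ≡ 1 (mod 9), so the conjunction on the right does not hold.

Not equivalent: only (⇐) holds.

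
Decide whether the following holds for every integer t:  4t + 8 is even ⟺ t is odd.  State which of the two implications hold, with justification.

(→) This fails: take t = 6. Then 4t + 8 = 32, which is even, yet t = 6 is even, not odd.

(←) Suppose t is odd. Since 4 is even, 4t is even for every t, so 4t + 8 has the same parity as 8, which is even. Hence 4t + 8 is even.

Not equivalent: only (⇐) holds.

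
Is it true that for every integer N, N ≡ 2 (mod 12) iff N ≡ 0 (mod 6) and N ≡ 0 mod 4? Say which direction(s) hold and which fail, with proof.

[⇒] This fails: N = 2 gives 2 ≡ 2 (mod 12) but 2 ≡ 2 (mod 6), so the conjunction on the right does not hold.

[⇐] This fails: N = 0 satisfies both congruences on the right (0 ≡ 0 mod 6 and 0 ≡ 0 mod 4) yet 0 ≡ 0 (mod 12), not 2.

(⇒) fails and (⇐) fails.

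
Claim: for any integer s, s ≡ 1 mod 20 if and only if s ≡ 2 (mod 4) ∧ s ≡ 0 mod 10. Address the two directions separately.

Neither direction holds.

(⇒) This fails: s = 1 gives 1 ≡ 1 (mod 20) but 1 ≡ 1 (mod 4), so the conjunction on the right does not hold.

(⇐) This fails: s = 10 satisfies both congruences on the right (10 ≡ 2 mod 4 and 10 ≡ 0 mod 10) yet 10 ≡ 10 (mod 20), not 1.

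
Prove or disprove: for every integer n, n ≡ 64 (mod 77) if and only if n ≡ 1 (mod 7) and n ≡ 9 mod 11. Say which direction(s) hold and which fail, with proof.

Both implications hold.

(⟸) If n ≡ 1 (mod 7) and n ≡ 9 (mod 11), then by the Chinese remainder theorem n ≡ 64 (mod 77). This is exactly n ≡ 64 (mod 77).

(⟹) Suppose n ≡ 64 (mod 77); write n = 77j + 64. Since 7 ∣ 77, reducing mod 7 gives n ≡ 64 ≡ 1 (mod 7); since 11 ∣ 77, reducing mod 11 gives n ≡ 64 ≡ 9 (mod 11).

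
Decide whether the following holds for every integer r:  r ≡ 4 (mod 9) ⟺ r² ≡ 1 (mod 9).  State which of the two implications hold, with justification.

Neither direction holds.

(⇒) This fails: take r = 4. Then 4 ≡ 4 (mod 9), but 4² = 16 ≡ 7 (mod 9), not 1.

(⇐) This fails: take r = 1. Then 1² = 1 ≡ 1 (mod 9), yet 1 ≡ 1 (mod 9), not 4.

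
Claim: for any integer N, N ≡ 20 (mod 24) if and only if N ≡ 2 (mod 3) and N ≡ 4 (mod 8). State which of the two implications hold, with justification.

The biconditional holds.

[⇒] Suppose N ≡ 20 (mod 24); write N = 24j + 20. Since 3 ∣ 24, reducing mod 3 gives N ≡ 20 ≡ 2 (mod 3); since 8 ∣ 24, reducing mod 8 gives N ≡ 20 ≡ 4 (mod 8).

[⇐] Conversely, if N ≡ 2 (mod 3) and N ≡ 4 (mod 8), then by the Chinese remainder theorem N ≡ 20 (mod 24). This is exactly N ≡ 20 (mod 24).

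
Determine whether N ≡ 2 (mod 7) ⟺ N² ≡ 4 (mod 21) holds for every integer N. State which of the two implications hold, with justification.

(⇒) This fails: take N = 9. Then 9 ≡ 2 (mod 7), but 9² = 81 ≡ 18 (mod 21), not 4.

(⇐) This fails: take N = 5. Then 5² = 25 ≡ 4 (mod 21), yet 5 ≡ 5 (mod 7), not 2.

Neither direction holds.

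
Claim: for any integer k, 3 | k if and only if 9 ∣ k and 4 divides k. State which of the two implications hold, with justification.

[⇐] Suppose 9 ∣ k and 4 ∣ k. Any common multiple of 9 and 4 is a multiple of their lcm; here gcd(9, 4) = 1, so lcm(9, 4) = 9·4 = 36, so 36 ∣ k. Since 3 ∣ 36, it follows that 3 ∣ k.

[⇒] This fails: take k = 3. Certainly 3 ∣ 3, but 9 ∤ 3.

Only the reverse direction holds.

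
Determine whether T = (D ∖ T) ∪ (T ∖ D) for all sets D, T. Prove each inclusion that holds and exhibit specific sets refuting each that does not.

(⊆) This inclusion fails. Take D = {1}, T = {1}; then 1 ∈ T but 1 ∉ (D ∖ T) ∪ (T ∖ D).

(⊇) This inclusion fails. Take D = {1}, T = ∅; then 1 ∈ (D ∖ T) ∪ (T ∖ D) but 1 ∉ T.

Both inclusions fail.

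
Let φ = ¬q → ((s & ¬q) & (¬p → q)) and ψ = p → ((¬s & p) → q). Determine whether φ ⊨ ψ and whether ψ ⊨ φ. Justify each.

Forward direction. Assume the antecedent. If q is true, p → ((¬s & p) → q) reduces to true regardless of the other variables. If q is false, the antecedent forces (p = T, q = F, s = T), and p → ((¬s & p) → q) holds there. Either way p → ((¬s & p) → q) holds.

Converse. This fails. Under p = F, q = F, s = F, the left side is false but the right side is true.

Only the forward direction holds.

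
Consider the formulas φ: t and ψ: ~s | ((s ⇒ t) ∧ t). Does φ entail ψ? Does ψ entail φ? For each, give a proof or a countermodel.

Only the forward direction holds.

(⇒) Assume the antecedent. If s is true, the antecedent forces (s = T, t = T), and ~s | ((s ⇒ t) ∧ t) holds there. If s is false, ~s | ((s ⇒ t) ∧ t) reduces to true regardless of the other variables. Either way ~s | ((s ⇒ t) ∧ t) holds.

(⇐) This fails. Under s = F, t = F, the left side is false but the right side is true.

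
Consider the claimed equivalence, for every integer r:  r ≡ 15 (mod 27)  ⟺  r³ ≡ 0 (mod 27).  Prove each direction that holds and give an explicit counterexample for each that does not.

(⇒) Suppose r ≡ 15 (mod 27). Write r = 27j + 15. Then (27j + 15)³ = 19683j³ + 32805j² + 18225j + 3375 = 27(729j³ + 1215j² + 675j + 125) + 0, so r³ ≡ 0 (mod 27).

(⇐) This fails: take r = 0. Then 0³ = 0 ≡ 0 (mod 27), yet 0 ≡ 0 (mod 27), not 15.

Not equivalent: only (⇒) holds.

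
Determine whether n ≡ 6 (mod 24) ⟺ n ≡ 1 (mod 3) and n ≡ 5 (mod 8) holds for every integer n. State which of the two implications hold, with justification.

(→) This fails: n = 6 gives 6 ≡ 6 (mod 24) but 6 ≡ 0 (mod 3), so the conjunction on the right does not hold.

(←) This fails: n = 13 satisfies both congruences on the right (13 ≡ 1 mod 3 and 13 ≡ 5 mod 8) yet 13 ≡ 13 (mod 24), not 6.

Neither direction holds.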